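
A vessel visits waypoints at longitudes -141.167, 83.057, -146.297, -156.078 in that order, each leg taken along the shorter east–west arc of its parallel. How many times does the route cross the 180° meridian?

Leg 1: -141.167° → +83.057°, shortest Δλ = -135.776° (west) — crosses 180°.
Leg 2: +83.057° → -146.297°, shortest Δλ = 130.646° (east) — crosses 180°.
Leg 3: -146.297° → -156.078°, shortest Δλ = -9.781° (west) — does not cross 180°.
Total crossings: 2.

2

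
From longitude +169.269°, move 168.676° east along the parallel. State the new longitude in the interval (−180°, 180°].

-22.055°

Start at +169.269°; shift +168.676° → +337.945°.
+337.945° lies outside (−180°, 180°]; subtract 360° → -22.055°.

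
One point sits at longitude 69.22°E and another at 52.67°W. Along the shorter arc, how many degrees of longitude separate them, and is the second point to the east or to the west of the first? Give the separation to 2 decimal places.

121.89° west

Raw difference: -52.67 − 69.22 = -121.89°.
Normalise into (−180°, 180°]: -121.89° stays -121.89°.
Negative ⇒ the second point lies to the west; separation 121.89°.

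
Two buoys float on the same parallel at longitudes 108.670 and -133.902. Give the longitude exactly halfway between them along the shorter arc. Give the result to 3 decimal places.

+167.384°

Signed shortest Δλ from +108.670° to -133.902° is +117.428°.
Midpoint longitude = +108.670° + (+117.428°)/2 = +108.670° + 58.714° = +167.384°.
(The naïve average (+108.670 + -133.902)/2 = -12.616° is on the wrong side of the globe.)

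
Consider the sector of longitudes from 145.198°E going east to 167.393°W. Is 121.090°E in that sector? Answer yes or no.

No

Band width going east from +145.198° to -167.393°: ((-167.393 − 145.198) mod 360) = 47.409°.
Offset of +121.090° east of the west edge: ((121.090 − 145.198) mod 360) = 335.892°.
335.892° > 47.409° ⇒ outside.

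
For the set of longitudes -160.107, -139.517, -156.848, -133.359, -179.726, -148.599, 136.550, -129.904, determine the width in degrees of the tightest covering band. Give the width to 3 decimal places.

93.546°

Sort the longitudes: -179.726°, -160.107°, -156.848°, -148.599°, -139.517°, -133.359°, -129.904°, +136.550°.
Eastward gaps between consecutive values (wrapping around): 19.619°, 3.259°, 8.249°, 9.082°, 6.158°, 3.455°, 266.454°, 43.724°.
Largest gap = 266.454° ⇒ minimal covering band is its complement: 360° − 266.454° = 93.546°.
Band runs from +136.550° eastward to -129.904°, crossing the antimeridian.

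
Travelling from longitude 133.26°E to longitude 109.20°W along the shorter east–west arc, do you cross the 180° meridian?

Naïve |-109.20 − 133.26| = 242.46° > 180°, so the shorter arc goes the other way round — across 180°.
Signed shortest Δλ = ((-109.20 − 133.26 + 180) mod 360) − 180 = 117.54°.
Going east by 117.54° from +133.26° passes through 180° before reaching -109.20°.

Yes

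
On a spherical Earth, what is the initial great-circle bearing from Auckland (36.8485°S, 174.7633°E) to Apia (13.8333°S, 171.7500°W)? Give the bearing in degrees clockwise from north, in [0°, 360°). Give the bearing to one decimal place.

Δλ = -171.7500 − 174.7633 = -346.5133°; wrapped into (−180°, 180°]: 13.4867°.
θ = atan2( sin Δλ · cos φ₂ , cos φ₁ · sin φ₂ − sin φ₁ · cos φ₂ · cos Δλ )
  = atan2(0.22646, 0.37492) = 31.133° → normalised to [0°, 360°): 31.133°.

31.1°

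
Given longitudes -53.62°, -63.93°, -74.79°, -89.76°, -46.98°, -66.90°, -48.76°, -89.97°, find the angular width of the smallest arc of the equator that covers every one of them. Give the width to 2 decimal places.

Sort the longitudes: -89.97°, -89.76°, -74.79°, -66.90°, -63.93°, -53.62°, -48.76°, -46.98°.
Eastward gaps between consecutive values (wrapping around): 0.21°, 14.97°, 7.89°, 2.97°, 10.31°, 4.86°, 1.78°, 317.01°.
Largest gap = 317.01° ⇒ minimal covering band is its complement: 360° − 317.01° = 42.99°.
Band runs from -89.97° eastward to -46.98°.

42.99°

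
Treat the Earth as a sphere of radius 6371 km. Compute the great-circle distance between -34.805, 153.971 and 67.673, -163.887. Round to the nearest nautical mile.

Δλ = -163.887 − 153.971 = -317.858°; wrapped into (−180°, 180°]: 42.142°.
Δφ = 67.673 − -34.805 = 102.478°.
a = sin²(Δφ/2) + cos φ₁ · cos φ₂ · sin²(Δλ/2) = 0.648352.
c = 2·atan2(√a, √(1−a)) = 1.87204 rad → d = 6371·c ≈ 11926.74 km ≈ 6439.92 nmi.

6440 nmi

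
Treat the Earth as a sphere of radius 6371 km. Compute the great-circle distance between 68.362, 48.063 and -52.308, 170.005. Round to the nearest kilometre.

Δλ = 170.005 − 48.063 = 121.942°.
Δφ = -52.308 − 68.362 = -120.670°.
a = sin²(Δφ/2) + cos φ₁ · cos φ₂ · sin²(Δλ/2) = 0.927413.
c = 2·atan2(√a, √(1−a)) = 2.59601 rad → d = 6371·c ≈ 16539.19 km.

16539 km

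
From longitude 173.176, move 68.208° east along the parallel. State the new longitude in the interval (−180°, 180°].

Start at +173.176°; shift +68.208° → +241.384°.
+241.384° lies outside (−180°, 180°]; subtract 360° → -118.616°.

-118.616°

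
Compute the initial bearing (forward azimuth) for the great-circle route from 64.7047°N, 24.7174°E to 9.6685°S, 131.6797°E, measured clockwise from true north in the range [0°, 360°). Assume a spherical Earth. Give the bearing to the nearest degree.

Δλ = 131.6797 − 24.7174 = 106.9623°.
θ = atan2( sin Δλ · cos φ₂ , cos φ₁ · sin φ₂ − sin φ₁ · cos φ₂ · cos Δλ )
  = atan2(0.94291, 0.18826) = 78.709° → normalised to [0°, 360°): 78.709°.

79°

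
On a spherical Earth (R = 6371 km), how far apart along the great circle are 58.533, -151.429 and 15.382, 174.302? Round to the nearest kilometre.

5565 km

Δλ = 174.302 − -151.429 = 325.731°; wrapped into (−180°, 180°]: -34.269°.
Δφ = 15.382 − 58.533 = -43.151°.
a = sin²(Δφ/2) + cos φ₁ · cos φ₂ · sin²(Δλ/2) = 0.178910.
c = 2·atan2(√a, √(1−a)) = 0.87346 rad → d = 6371·c ≈ 5564.79 km.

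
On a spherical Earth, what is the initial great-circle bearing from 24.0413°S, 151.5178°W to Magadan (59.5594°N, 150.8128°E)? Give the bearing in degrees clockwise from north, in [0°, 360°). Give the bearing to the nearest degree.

335°

Δλ = 150.8128 − -151.5178 = 302.3306°; wrapped into (−180°, 180°]: -57.6694°.
θ = atan2( sin Δλ · cos φ₂ , cos φ₁ · sin φ₂ − sin φ₁ · cos φ₂ · cos Δλ )
  = atan2(-0.42810, 0.89775) = -25.495° → normalised to [0°, 360°): 334.505°.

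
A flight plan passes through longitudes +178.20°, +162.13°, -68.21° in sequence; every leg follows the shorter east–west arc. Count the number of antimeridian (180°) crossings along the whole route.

Leg 1: +178.20° → +162.13°, shortest Δλ = -16.07° (west) — does not cross 180°.
Leg 2: +162.13° → -68.21°, shortest Δλ = 129.66° (east) — crosses 180°.
Total crossings: 1.

1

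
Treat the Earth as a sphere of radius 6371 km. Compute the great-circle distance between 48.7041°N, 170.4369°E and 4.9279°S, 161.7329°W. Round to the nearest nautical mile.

Δλ = -161.7329 − 170.4369 = -332.1698°; wrapped into (−180°, 180°]: 27.8302°.
Δφ = -4.9279 − 48.7041 = -53.6320°.
a = sin²(Δφ/2) + cos φ₁ · cos φ₂ · sin²(Δλ/2) = 0.241541.
c = 2·atan2(√a, √(1−a)) = 1.02755 rad → d = 6371·c ≈ 6546.51 km ≈ 3534.84 nmi.

3535 nmi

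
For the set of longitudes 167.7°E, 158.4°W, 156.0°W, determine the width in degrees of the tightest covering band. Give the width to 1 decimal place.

36.3°

Sort the longitudes: -158.4°, -156.0°, +167.7°.
Eastward gaps between consecutive values (wrapping around): 2.4°, 323.7°, 33.9°.
Largest gap = 323.7° ⇒ minimal covering band is its complement: 360° − 323.7° = 36.3°.
Band runs from +167.7° eastward to -156.0°, crossing the antimeridian.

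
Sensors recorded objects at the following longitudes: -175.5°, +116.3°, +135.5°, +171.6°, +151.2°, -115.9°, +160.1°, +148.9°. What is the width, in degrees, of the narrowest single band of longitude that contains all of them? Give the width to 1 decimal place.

127.8°

Sort the longitudes: -175.5°, -115.9°, +116.3°, +135.5°, +148.9°, +151.2°, +160.1°, +171.6°.
Eastward gaps between consecutive values (wrapping around): 59.6°, 232.2°, 19.2°, 13.4°, 2.3°, 8.9°, 11.5°, 12.9°.
Largest gap = 232.2° ⇒ minimal covering band is its complement: 360° − 232.2° = 127.8°.
Band runs from +116.3° eastward to -115.9°, crossing the antimeridian.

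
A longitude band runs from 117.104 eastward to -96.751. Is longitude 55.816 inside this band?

Band width going east from +117.104° to -96.751°: ((-96.751 − 117.104) mod 360) = 146.145°.
Offset of +55.816° east of the west edge: ((55.816 − 117.104) mod 360) = 298.712°.
298.712° > 146.145° ⇒ outside.

No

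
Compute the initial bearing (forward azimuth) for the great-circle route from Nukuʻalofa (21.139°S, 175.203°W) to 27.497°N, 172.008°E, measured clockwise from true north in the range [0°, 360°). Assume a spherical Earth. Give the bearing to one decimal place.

345.2°

Δλ = 172.008 − -175.203 = 347.211°; wrapped into (−180°, 180°]: -12.789°.
θ = atan2( sin Δλ · cos φ₂ , cos φ₁ · sin φ₂ − sin φ₁ · cos φ₂ · cos Δλ )
  = atan2(-0.19636, 0.74259) = -14.811° → normalised to [0°, 360°): 345.189°.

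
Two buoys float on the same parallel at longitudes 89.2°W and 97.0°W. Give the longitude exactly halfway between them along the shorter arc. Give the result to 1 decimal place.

Signed shortest Δλ from -89.2° to -97.0° is -7.8°.
Midpoint longitude = -89.2° + (-7.8°)/2 = -89.2° − 3.9° = -93.1°.

93.1°W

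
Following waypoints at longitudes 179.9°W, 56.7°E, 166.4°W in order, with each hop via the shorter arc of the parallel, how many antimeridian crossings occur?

Leg 1: -179.9° → +56.7°, shortest Δλ = -123.4° (west) — crosses 180°.
Leg 2: +56.7° → -166.4°, shortest Δλ = 136.9° (east) — crosses 180°.
Total crossings: 2.

2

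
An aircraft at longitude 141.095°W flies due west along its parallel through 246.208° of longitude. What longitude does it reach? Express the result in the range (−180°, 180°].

Start at -141.095°; shift −246.208° → -387.303°.
-387.303° lies outside (−180°, 180°]; add 360° → -27.303°.

27.303°W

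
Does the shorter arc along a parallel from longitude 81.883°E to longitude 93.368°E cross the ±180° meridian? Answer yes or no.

Signed shortest Δλ = ((93.368 − 81.883 + 180) mod 360) − 180 = 11.485°.
Going east by 11.485° from +81.883° reaches +93.368° without touching 180°.

No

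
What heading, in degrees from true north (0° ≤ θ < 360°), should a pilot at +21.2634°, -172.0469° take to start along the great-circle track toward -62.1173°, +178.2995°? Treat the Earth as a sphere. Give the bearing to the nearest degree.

185°

Δλ = 178.2995 − -172.0469 = 350.3464°; wrapped into (−180°, 180°]: -9.6536°.
θ = atan2( sin Δλ · cos φ₂ , cos φ₁ · sin φ₂ − sin φ₁ · cos φ₂ · cos Δλ )
  = atan2(-0.07842, -0.99093) = -175.475° → normalised to [0°, 360°): 184.525°.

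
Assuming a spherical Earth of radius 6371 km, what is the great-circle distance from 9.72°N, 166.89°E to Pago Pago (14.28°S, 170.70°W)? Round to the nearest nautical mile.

Δλ = -170.70 − 166.89 = -337.59°; wrapped into (−180°, 180°]: 22.41°.
Δφ = -14.28 − 9.72 = -24.00°.
a = sin²(Δφ/2) + cos φ₁ · cos φ₂ · sin²(Δλ/2) = 0.079295.
c = 2·atan2(√a, √(1−a)) = 0.57091 rad → d = 6371·c ≈ 3637.27 km ≈ 1963.97 nmi.

1964 nmi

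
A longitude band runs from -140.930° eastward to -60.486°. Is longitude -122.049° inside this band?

Yes

Band width going east from -140.930° to -60.486°: ((-60.486 − -140.930) mod 360) = 80.444°.
Offset of -122.049° east of the west edge: ((-122.049 − -140.930) mod 360) = 18.881°.
18.881° ≤ 80.444° ⇒ inside.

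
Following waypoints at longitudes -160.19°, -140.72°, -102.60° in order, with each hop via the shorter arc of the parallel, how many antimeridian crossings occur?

0

Leg 1: -160.19° → -140.72°, shortest Δλ = 19.47° (east) — does not cross 180°.
Leg 2: -140.72° → -102.60°, shortest Δλ = 38.12° (east) — does not cross 180°.
Total crossings: 0.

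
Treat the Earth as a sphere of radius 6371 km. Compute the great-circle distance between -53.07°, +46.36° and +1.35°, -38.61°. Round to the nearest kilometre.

Δλ = -38.61 − 46.36 = -84.97°.
Δφ = 1.35 − -53.07 = 54.42°.
a = sin²(Δφ/2) + cos φ₁ · cos φ₂ · sin²(Δλ/2) = 0.483084.
c = 2·atan2(√a, √(1−a)) = 1.53696 rad → d = 6371·c ≈ 9791.96 km.

9792 km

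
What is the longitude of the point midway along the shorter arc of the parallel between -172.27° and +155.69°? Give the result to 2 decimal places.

+171.71°

Signed shortest Δλ from -172.27° to +155.69° is -32.04°.
Midpoint longitude = -172.27° + (-32.04°)/2 = -172.27° − 16.02° = -188.29°.
Normalise into (−180°, 180°]: +171.71°.
(The naïve average (-172.27 + +155.69)/2 = -8.29° is on the wrong side of the globe.)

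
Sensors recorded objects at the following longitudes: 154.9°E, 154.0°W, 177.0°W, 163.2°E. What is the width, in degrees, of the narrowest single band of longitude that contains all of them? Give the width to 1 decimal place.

Sort the longitudes: -177.0°, -154.0°, +154.9°, +163.2°.
Eastward gaps between consecutive values (wrapping around): 23.0°, 308.9°, 8.3°, 19.8°.
Largest gap = 308.9° ⇒ minimal covering band is its complement: 360° − 308.9° = 51.1°.
Band runs from +154.9° eastward to -154.0°, crossing the antimeridian.

51.1°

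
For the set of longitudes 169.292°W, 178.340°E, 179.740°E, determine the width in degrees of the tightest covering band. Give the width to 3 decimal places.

12.368°

Sort the longitudes: -169.292°, +178.340°, +179.740°.
Eastward gaps between consecutive values (wrapping around): 347.632°, 1.400°, 10.968°.
Largest gap = 347.632° ⇒ minimal covering band is its complement: 360° − 347.632° = 12.368°.
Band runs from +178.340° eastward to -169.292°, crossing the antimeridian.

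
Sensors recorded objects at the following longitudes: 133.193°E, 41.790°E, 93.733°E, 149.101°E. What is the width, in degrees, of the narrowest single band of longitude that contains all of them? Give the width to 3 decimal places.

Sort the longitudes: +41.790°, +93.733°, +133.193°, +149.101°.
Eastward gaps between consecutive values (wrapping around): 51.943°, 39.460°, 15.908°, 252.689°.
Largest gap = 252.689° ⇒ minimal covering band is its complement: 360° − 252.689° = 107.311°.
Band runs from +41.790° eastward to +149.101°.

107.311°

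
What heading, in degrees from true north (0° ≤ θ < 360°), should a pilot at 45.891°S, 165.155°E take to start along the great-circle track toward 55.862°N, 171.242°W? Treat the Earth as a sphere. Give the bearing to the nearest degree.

Δλ = -171.242 − 165.155 = -336.397°; wrapped into (−180°, 180°]: 23.603°.
θ = atan2( sin Δλ · cos φ₂ , cos φ₁ · sin φ₂ − sin φ₁ · cos φ₂ · cos Δλ )
  = atan2(0.22470, 0.94533) = 13.371° → normalised to [0°, 360°): 13.371°.

13°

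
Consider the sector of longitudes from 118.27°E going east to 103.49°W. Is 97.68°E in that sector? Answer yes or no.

Band width going east from +118.27° to -103.49°: ((-103.49 − 118.27) mod 360) = 138.24°.
Offset of +97.68° east of the west edge: ((97.68 − 118.27) mod 360) = 339.41°.
339.41° > 138.24° ⇒ outside.

No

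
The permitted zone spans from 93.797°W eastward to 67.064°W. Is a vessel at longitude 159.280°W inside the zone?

Band width going east from -93.797° to -67.064°: ((-67.064 − -93.797) mod 360) = 26.733°.
Offset of -159.280° east of the west edge: ((-159.280 − -93.797) mod 360) = 294.517°.
294.517° > 26.733° ⇒ outside.

No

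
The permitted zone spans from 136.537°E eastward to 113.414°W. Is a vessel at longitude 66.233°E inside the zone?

Band width going east from +136.537° to -113.414°: ((-113.414 − 136.537) mod 360) = 110.049°.
Offset of +66.233° east of the west edge: ((66.233 − 136.537) mod 360) = 289.696°.
289.696° > 110.049° ⇒ outside.

No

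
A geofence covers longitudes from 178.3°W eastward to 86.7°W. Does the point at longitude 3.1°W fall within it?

No

Band width going east from -178.3° to -86.7°: ((-86.7 − -178.3) mod 360) = 91.6°.
Offset of -3.1° east of the west edge: ((-3.1 − -178.3) mod 360) = 175.2°.
175.2° > 91.6° ⇒ outside.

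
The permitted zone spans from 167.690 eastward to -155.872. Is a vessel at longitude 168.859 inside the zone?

Yes

Band width going east from +167.690° to -155.872°: ((-155.872 − 167.690) mod 360) = 36.438°.
Offset of +168.859° east of the west edge: ((168.859 − 167.690) mod 360) = 1.169°.
1.169° ≤ 36.438° ⇒ inside.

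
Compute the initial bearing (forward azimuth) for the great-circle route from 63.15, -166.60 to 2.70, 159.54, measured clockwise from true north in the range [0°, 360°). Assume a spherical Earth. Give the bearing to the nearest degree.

218°

Δλ = 159.54 − -166.60 = 326.14°; wrapped into (−180°, 180°]: -33.86°.
θ = atan2( sin Δλ · cos φ₂ , cos φ₁ · sin φ₂ − sin φ₁ · cos φ₂ · cos Δλ )
  = atan2(-0.55655, -0.71878) = -142.250° → normalised to [0°, 360°): 217.750°.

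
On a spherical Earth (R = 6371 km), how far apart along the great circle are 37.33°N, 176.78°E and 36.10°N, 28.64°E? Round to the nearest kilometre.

Δλ = 28.64 − 176.78 = -148.14°.
Δφ = 36.10 − 37.33 = -1.23°.
a = sin²(Δφ/2) + cos φ₁ · cos φ₂ · sin²(Δλ/2) = 0.594196.
c = 2·atan2(√a, √(1−a)) = 1.76032 rad → d = 6371·c ≈ 11215.00 km.

11215 km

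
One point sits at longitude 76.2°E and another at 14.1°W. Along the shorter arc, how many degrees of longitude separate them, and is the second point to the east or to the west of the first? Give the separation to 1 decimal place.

90.3° west

Raw difference: -14.1 − 76.2 = -90.3°.
Normalise into (−180°, 180°]: -90.3° stays -90.3°.
Negative ⇒ the second point lies to the west; separation 90.3°.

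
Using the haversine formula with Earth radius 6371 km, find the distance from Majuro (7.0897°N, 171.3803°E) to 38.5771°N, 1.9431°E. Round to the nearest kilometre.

14821 km

Δλ = 1.9431 − 171.3803 = -169.4372°.
Δφ = 38.5771 − 7.0897 = 31.4874°.
a = sin²(Δφ/2) + cos φ₁ · cos φ₂ · sin²(Δλ/2) = 0.842842.
c = 2·atan2(√a, √(1−a)) = 2.32634 rad → d = 6371·c ≈ 14821.11 km.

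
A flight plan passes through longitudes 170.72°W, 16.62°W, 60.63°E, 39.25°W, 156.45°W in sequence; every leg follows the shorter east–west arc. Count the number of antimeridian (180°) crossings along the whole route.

0

Leg 1: -170.72° → -16.62°, shortest Δλ = 154.1° (east) — does not cross 180°.
Leg 2: -16.62° → +60.63°, shortest Δλ = 77.25° (east) — does not cross 180°.
Leg 3: +60.63° → -39.25°, shortest Δλ = -99.88° (west) — does not cross 180°.
Leg 4: -39.25° → -156.45°, shortest Δλ = -117.2° (west) — does not cross 180°.
Total crossings: 0.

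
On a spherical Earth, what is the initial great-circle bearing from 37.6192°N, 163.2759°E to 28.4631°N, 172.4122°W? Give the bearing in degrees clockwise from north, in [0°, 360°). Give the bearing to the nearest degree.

Δλ = -172.4122 − 163.2759 = -335.6881°; wrapped into (−180°, 180°]: 24.3119°.
θ = atan2( sin Δλ · cos φ₂ , cos φ₁ · sin φ₂ − sin φ₁ · cos φ₂ · cos Δλ )
  = atan2(0.36194, -0.11154) = 107.127° → normalised to [0°, 360°): 107.127°.

107°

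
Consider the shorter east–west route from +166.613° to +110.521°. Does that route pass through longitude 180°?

No

Signed shortest Δλ = ((110.521 − 166.613 + 180) mod 360) − 180 = -56.092°.
Going west by 56.092° from +166.613° reaches +110.521° without touching 180°.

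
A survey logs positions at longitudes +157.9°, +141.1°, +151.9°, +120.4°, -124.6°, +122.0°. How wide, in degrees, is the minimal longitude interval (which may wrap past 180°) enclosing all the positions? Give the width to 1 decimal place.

Sort the longitudes: -124.6°, +120.4°, +122.0°, +141.1°, +151.9°, +157.9°.
Eastward gaps between consecutive values (wrapping around): 245.0°, 1.6°, 19.1°, 10.8°, 6.0°, 77.5°.
Largest gap = 245.0° ⇒ minimal covering band is its complement: 360° − 245.0° = 115.0°.
Band runs from +120.4° eastward to -124.6°, crossing the antimeridian.

115.0°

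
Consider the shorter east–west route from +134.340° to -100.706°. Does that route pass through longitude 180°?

Naïve |-100.706 − 134.340| = 235.046° > 180°, so the shorter arc goes the other way round — across 180°.
Signed shortest Δλ = ((-100.706 − 134.340 + 180) mod 360) − 180 = 124.954°.
Going east by 124.954° from +134.340° passes through 180° before reaching -100.706°.

Yes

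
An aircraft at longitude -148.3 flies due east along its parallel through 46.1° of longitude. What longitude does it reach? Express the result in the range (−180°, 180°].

Start at -148.3°; shift +46.1° → -102.2°.
-102.2° already lies in (−180°, 180°].

-102.2°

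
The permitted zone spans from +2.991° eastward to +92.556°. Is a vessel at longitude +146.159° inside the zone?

No

Band width going east from +2.991° to +92.556°: ((92.556 − 2.991) mod 360) = 89.565°.
Offset of +146.159° east of the west edge: ((146.159 − 2.991) mod 360) = 143.168°.
143.168° > 89.565° ⇒ outside.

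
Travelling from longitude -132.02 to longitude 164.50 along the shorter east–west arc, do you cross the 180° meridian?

Yes

Naïve |164.50 − -132.02| = 296.52° > 180°, so the shorter arc goes the other way round — across 180°.
Signed shortest Δλ = ((164.50 − -132.02 + 180) mod 360) − 180 = -63.48°.
Going west by 63.48° from -132.02° passes through 180° before reaching +164.50°.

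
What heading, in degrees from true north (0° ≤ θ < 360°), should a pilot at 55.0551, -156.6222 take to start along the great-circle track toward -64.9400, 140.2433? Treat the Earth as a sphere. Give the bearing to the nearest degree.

Δλ = 140.2433 − -156.6222 = 296.8655°; wrapped into (−180°, 180°]: -63.1345°.
θ = atan2( sin Δλ · cos φ₂ , cos φ₁ · sin φ₂ − sin φ₁ · cos φ₂ · cos Δλ )
  = atan2(-0.37785, -0.67577) = -150.789° → normalised to [0°, 360°): 209.211°.

209°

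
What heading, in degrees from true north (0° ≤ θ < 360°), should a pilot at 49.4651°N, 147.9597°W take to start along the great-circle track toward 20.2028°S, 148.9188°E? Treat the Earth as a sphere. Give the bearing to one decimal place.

236.8°

Δλ = 148.9188 − -147.9597 = 296.8785°; wrapped into (−180°, 180°]: -63.1215°.
θ = atan2( sin Δλ · cos φ₂ , cos φ₁ · sin φ₂ − sin φ₁ · cos φ₂ · cos Δλ )
  = atan2(-0.83709, -0.54690) = -123.158° → normalised to [0°, 360°): 236.842°.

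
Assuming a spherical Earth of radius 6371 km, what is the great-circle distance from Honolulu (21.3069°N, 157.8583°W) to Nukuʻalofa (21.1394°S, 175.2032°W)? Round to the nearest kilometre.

5082 km

Δλ = -175.2032 − -157.8583 = -17.3449°.
Δφ = -21.1394 − 21.3069 = -42.4463°.
a = sin²(Δφ/2) + cos φ₁ · cos φ₂ · sin²(Δλ/2) = 0.150802.
c = 2·atan2(√a, √(1−a)) = 0.79764 rad → d = 6371·c ≈ 5081.77 km.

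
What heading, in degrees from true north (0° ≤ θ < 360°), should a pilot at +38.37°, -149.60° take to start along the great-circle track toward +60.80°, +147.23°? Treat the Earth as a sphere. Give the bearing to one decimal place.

321.5°

Δλ = 147.23 − -149.60 = 296.83°; wrapped into (−180°, 180°]: -63.17°.
θ = atan2( sin Δλ · cos φ₂ , cos φ₁ · sin φ₂ − sin φ₁ · cos φ₂ · cos Δλ )
  = atan2(-0.43534, 0.54771) = -38.479° → normalised to [0°, 360°): 321.521°.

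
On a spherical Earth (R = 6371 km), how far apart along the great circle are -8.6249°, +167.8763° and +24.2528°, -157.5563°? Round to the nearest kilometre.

5238 km

Δλ = -157.5563 − 167.8763 = -325.4326°; wrapped into (−180°, 180°]: 34.5674°.
Δφ = 24.2528 − -8.6249 = 32.8777°.
a = sin²(Δφ/2) + cos φ₁ · cos φ₂ · sin²(Δλ/2) = 0.159654.
c = 2·atan2(√a, √(1−a)) = 0.82209 rad → d = 6371·c ≈ 5237.53 km.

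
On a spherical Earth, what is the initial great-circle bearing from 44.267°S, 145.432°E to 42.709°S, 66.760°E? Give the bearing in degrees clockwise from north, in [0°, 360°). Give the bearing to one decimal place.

241.9°

Δλ = 66.760 − 145.432 = -78.672°.
θ = atan2( sin Δλ · cos φ₂ , cos φ₁ · sin φ₂ − sin φ₁ · cos φ₂ · cos Δλ )
  = atan2(-0.72049, -0.38496) = -118.116° → normalised to [0°, 360°): 241.884°.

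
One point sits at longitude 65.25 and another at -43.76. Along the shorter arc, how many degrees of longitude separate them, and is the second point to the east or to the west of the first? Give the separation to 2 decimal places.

Raw difference: -43.76 − 65.25 = -109.01°.
Normalise into (−180°, 180°]: -109.01° stays -109.01°.
Negative ⇒ the second point lies to the west; separation 109.01°.

109.01° west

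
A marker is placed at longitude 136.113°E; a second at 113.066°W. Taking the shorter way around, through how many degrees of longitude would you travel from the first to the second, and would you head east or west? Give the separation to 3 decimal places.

110.821° east

Raw difference: -113.066 − 136.113 = -249.179°.
Normalise into (−180°, 180°]: -249.179° + 360° = 110.821°.
Positive ⇒ the second point lies to the east; separation 110.821°.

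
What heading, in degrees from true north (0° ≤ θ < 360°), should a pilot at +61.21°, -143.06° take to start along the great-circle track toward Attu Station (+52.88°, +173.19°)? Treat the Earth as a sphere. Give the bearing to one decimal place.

Δλ = 173.19 − -143.06 = 316.25°; wrapped into (−180°, 180°]: -43.75°.
θ = atan2( sin Δλ · cos φ₂ , cos φ₁ · sin φ₂ − sin φ₁ · cos φ₂ · cos Δλ )
  = atan2(-0.41732, 0.00196) = -89.730° → normalised to [0°, 360°): 270.270°.

270.3°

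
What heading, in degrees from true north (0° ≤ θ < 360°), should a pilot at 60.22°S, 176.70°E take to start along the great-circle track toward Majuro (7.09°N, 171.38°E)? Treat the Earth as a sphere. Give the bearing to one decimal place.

Δλ = 171.38 − 176.70 = -5.32°.
θ = atan2( sin Δλ · cos φ₂ , cos φ₁ · sin φ₂ − sin φ₁ · cos φ₂ · cos Δλ )
  = atan2(-0.09201, 0.91890) = -5.718° → normalised to [0°, 360°): 354.282°.

354.3°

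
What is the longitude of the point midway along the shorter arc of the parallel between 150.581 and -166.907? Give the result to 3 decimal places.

Signed shortest Δλ from +150.581° to -166.907° is +42.512°.
Midpoint longitude = +150.581° + (+42.512°)/2 = +150.581° + 21.256° = +171.837°.
(The naïve average (+150.581 + -166.907)/2 = -8.163° is on the wrong side of the globe.)

+171.837°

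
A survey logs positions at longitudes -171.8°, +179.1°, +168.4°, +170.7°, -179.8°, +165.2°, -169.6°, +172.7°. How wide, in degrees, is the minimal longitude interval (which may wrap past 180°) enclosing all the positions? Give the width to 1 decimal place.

Sort the longitudes: -179.8°, -171.8°, -169.6°, +165.2°, +168.4°, +170.7°, +172.7°, +179.1°.
Eastward gaps between consecutive values (wrapping around): 8.0°, 2.2°, 334.8°, 3.2°, 2.3°, 2.0°, 6.4°, 1.1°.
Largest gap = 334.8° ⇒ minimal covering band is its complement: 360° − 334.8° = 25.2°.
Band runs from +165.2° eastward to -169.6°, crossing the antimeridian.

25.2°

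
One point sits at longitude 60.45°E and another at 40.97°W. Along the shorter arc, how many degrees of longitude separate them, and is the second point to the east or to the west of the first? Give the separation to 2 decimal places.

101.42° west

Raw difference: -40.97 − 60.45 = -101.42°.
Normalise into (−180°, 180°]: -101.42° stays -101.42°.
Negative ⇒ the second point lies to the west; separation 101.42°.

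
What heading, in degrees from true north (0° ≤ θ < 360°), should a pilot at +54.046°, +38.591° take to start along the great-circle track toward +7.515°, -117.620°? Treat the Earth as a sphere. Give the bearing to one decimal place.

333.8°

Δλ = -117.620 − 38.591 = -156.211°.
θ = atan2( sin Δλ · cos φ₂ , cos φ₁ · sin φ₂ − sin φ₁ · cos φ₂ · cos Δλ )
  = atan2(-0.39990, 0.81114) = -26.244° → normalised to [0°, 360°): 333.756°.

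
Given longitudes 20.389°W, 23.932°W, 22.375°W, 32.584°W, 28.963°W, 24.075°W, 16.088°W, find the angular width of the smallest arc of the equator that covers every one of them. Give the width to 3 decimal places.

Sort the longitudes: -32.584°, -28.963°, -24.075°, -23.932°, -22.375°, -20.389°, -16.088°.
Eastward gaps between consecutive values (wrapping around): 3.621°, 4.888°, 0.143°, 1.557°, 1.986°, 4.301°, 343.504°.
Largest gap = 343.504° ⇒ minimal covering band is its complement: 360° − 343.504° = 16.496°.
Band runs from -32.584° eastward to -16.088°.

16.496°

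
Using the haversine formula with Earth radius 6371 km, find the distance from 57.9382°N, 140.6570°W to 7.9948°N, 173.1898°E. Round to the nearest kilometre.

Δλ = 173.1898 − -140.6570 = 313.8468°; wrapped into (−180°, 180°]: -46.1532°.
Δφ = 7.9948 − 57.9382 = -49.9434°.
a = sin²(Δφ/2) + cos φ₁ · cos φ₂ · sin²(Δλ/2) = 0.258989.
c = 2·atan2(√a, √(1−a)) = 1.06784 rad → d = 6371·c ≈ 6803.18 km.

6803 km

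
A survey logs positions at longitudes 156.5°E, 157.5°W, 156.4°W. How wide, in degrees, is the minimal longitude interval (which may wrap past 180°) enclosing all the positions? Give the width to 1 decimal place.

Sort the longitudes: -157.5°, -156.4°, +156.5°.
Eastward gaps between consecutive values (wrapping around): 1.1°, 312.9°, 46.0°.
Largest gap = 312.9° ⇒ minimal covering band is its complement: 360° − 312.9° = 47.1°.
Band runs from +156.5° eastward to -156.4°, crossing the antimeridian.

47.1°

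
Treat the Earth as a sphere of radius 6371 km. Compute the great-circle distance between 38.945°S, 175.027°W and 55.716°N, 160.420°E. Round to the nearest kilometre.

10780 km

Δλ = 160.420 − -175.027 = 335.447°; wrapped into (−180°, 180°]: -24.553°.
Δφ = 55.716 − -38.945 = 94.661°.
a = sin²(Δφ/2) + cos φ₁ · cos φ₂ · sin²(Δλ/2) = 0.560437.
c = 2·atan2(√a, √(1−a)) = 1.69197 rad → d = 6371·c ≈ 10779.52 km.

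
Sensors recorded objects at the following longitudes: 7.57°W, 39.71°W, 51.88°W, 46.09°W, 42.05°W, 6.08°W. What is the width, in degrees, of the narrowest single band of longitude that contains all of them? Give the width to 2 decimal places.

45.80°

Sort the longitudes: -51.88°, -46.09°, -42.05°, -39.71°, -7.57°, -6.08°.
Eastward gaps between consecutive values (wrapping around): 5.79°, 4.04°, 2.34°, 32.14°, 1.49°, 314.20°.
Largest gap = 314.20° ⇒ minimal covering band is its complement: 360° − 314.20° = 45.80°.
Band runs from -51.88° eastward to -6.08°.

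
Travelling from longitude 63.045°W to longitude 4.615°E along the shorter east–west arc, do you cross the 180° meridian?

Signed shortest Δλ = ((4.615 − -63.045 + 180) mod 360) − 180 = 67.66°.
Going east by 67.66° from -63.045° reaches +4.615° without touching 180°.

No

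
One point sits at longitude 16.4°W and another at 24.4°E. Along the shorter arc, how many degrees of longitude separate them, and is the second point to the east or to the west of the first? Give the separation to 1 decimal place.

40.8° east

Raw difference: 24.4 − -16.4 = 40.8°.
Normalise into (−180°, 180°]: 40.8° stays 40.8°.
Positive ⇒ the second point lies to the east; separation 40.8°.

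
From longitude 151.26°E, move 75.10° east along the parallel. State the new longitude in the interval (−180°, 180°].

133.64°W

Start at +151.26°; shift +75.10° → +226.36°.
+226.36° lies outside (−180°, 180°]; subtract 360° → -133.64°.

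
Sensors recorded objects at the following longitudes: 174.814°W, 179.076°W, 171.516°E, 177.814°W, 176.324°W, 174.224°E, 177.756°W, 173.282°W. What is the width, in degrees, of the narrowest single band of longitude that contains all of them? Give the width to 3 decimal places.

15.202°

Sort the longitudes: -179.076°, -177.814°, -177.756°, -176.324°, -174.814°, -173.282°, +171.516°, +174.224°.
Eastward gaps between consecutive values (wrapping around): 1.262°, 0.058°, 1.432°, 1.510°, 1.532°, 344.798°, 2.708°, 6.700°.
Largest gap = 344.798° ⇒ minimal covering band is its complement: 360° − 344.798° = 15.202°.
Band runs from +171.516° eastward to -173.282°, crossing the antimeridian.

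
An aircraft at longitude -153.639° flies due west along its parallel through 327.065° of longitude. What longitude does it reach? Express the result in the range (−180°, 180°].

-120.704°

Start at -153.639°; shift −327.065° → -480.704°.
-480.704° lies outside (−180°, 180°]; add 360° → -120.704°.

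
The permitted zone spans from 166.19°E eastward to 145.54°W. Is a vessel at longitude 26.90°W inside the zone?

Band width going east from +166.19° to -145.54°: ((-145.54 − 166.19) mod 360) = 48.27°.
Offset of -26.90° east of the west edge: ((-26.90 − 166.19) mod 360) = 166.91°.
166.91° > 48.27° ⇒ outside.

No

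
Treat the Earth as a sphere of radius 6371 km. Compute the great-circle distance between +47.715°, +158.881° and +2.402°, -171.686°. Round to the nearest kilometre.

Δλ = -171.686 − 158.881 = -330.567°; wrapped into (−180°, 180°]: 29.433°.
Δφ = 2.402 − 47.715 = -45.313°.
a = sin²(Δφ/2) + cos φ₁ · cos φ₂ · sin²(Δλ/2) = 0.191765.
c = 2·atan2(√a, √(1−a)) = 0.90655 rad → d = 6371·c ≈ 5775.60 km.

5776 km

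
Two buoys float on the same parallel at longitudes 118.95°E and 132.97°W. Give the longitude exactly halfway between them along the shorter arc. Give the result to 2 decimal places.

Signed shortest Δλ from +118.95° to -132.97° is +108.08°.
Midpoint longitude = +118.95° + (+108.08°)/2 = +118.95° + 54.04° = +172.99°.
(The naïve average (+118.95 + -132.97)/2 = -7.01° is on the wrong side of the globe.)

172.99°E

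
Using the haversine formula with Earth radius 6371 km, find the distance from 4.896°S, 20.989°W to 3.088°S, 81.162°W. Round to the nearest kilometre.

6676 km

Δλ = -81.162 − -20.989 = -60.173°.
Δφ = -3.088 − -4.896 = 1.808°.
a = sin²(Δφ/2) + cos φ₁ · cos φ₂ · sin²(Δλ/2) = 0.250277.
c = 2·atan2(√a, √(1−a)) = 1.04784 rad → d = 6371·c ≈ 6675.77 km.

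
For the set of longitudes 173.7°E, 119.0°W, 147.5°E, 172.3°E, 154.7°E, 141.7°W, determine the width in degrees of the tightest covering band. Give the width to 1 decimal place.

93.5°

Sort the longitudes: -141.7°, -119.0°, +147.5°, +154.7°, +172.3°, +173.7°.
Eastward gaps between consecutive values (wrapping around): 22.7°, 266.5°, 7.2°, 17.6°, 1.4°, 44.6°.
Largest gap = 266.5° ⇒ minimal covering band is its complement: 360° − 266.5° = 93.5°.
Band runs from +147.5° eastward to -119.0°, crossing the antimeridian.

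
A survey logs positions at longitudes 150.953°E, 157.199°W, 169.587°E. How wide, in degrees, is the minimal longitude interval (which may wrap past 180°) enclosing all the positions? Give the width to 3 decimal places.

51.848°

Sort the longitudes: -157.199°, +150.953°, +169.587°.
Eastward gaps between consecutive values (wrapping around): 308.152°, 18.634°, 33.214°.
Largest gap = 308.152° ⇒ minimal covering band is its complement: 360° − 308.152° = 51.848°.
Band runs from +150.953° eastward to -157.199°, crossing the antimeridian.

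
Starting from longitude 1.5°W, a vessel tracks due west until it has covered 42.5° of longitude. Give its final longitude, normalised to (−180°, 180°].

Start at -1.5°; shift −42.5° → -44.0°.
-44.0° already lies in (−180°, 180°].

44.0°W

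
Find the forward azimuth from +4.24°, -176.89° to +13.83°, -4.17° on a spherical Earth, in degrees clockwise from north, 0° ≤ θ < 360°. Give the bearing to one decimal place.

21.7°

Δλ = -4.17 − -176.89 = 172.72°.
θ = atan2( sin Δλ · cos φ₂ , cos φ₁ · sin φ₂ − sin φ₁ · cos φ₂ · cos Δλ )
  = atan2(0.12304, 0.30960) = 21.674° → normalised to [0°, 360°): 21.674°.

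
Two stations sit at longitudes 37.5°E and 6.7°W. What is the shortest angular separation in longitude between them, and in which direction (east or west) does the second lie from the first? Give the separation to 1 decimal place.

44.2° west

Raw difference: -6.7 − 37.5 = -44.2°.
Normalise into (−180°, 180°]: -44.2° stays -44.2°.
Negative ⇒ the second point lies to the west; separation 44.2°.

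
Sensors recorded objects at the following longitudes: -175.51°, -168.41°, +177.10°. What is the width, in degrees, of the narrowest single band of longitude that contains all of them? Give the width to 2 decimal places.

14.49°

Sort the longitudes: -175.51°, -168.41°, +177.10°.
Eastward gaps between consecutive values (wrapping around): 7.10°, 345.51°, 7.39°.
Largest gap = 345.51° ⇒ minimal covering band is its complement: 360° − 345.51° = 14.49°.
Band runs from +177.10° eastward to -168.41°, crossing the antimeridian.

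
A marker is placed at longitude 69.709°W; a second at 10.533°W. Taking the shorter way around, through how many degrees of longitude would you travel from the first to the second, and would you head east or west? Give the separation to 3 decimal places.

59.176° east

Raw difference: -10.533 − -69.709 = 59.176°.
Normalise into (−180°, 180°]: 59.176° stays 59.176°.
Positive ⇒ the second point lies to the east; separation 59.176°.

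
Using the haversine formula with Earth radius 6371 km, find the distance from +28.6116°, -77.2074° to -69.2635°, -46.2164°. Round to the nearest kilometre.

11170 km

Δλ = -46.2164 − -77.2074 = 30.9910°.
Δφ = -69.2635 − 28.6116 = -97.8751°.
a = sin²(Δφ/2) + cos φ₁ · cos φ₂ · sin²(Δλ/2) = 0.590693.
c = 2·atan2(√a, √(1−a)) = 1.75319 rad → d = 6371·c ≈ 11169.59 km.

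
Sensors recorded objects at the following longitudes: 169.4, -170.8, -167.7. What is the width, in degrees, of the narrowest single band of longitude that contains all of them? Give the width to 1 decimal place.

Sort the longitudes: -170.8°, -167.7°, +169.4°.
Eastward gaps between consecutive values (wrapping around): 3.1°, 337.1°, 19.8°.
Largest gap = 337.1° ⇒ minimal covering band is its complement: 360° − 337.1° = 22.9°.
Band runs from +169.4° eastward to -167.7°, crossing the antimeridian.

22.9°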